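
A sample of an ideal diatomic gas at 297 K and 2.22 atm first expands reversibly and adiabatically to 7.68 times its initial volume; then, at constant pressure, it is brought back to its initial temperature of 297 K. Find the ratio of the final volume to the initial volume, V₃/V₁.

For a diatomic ideal gas γ = 7/5.
Adiabatic step: V₂/V₁ = 7.68; T₂ = T₁·(1/7.68)^(2/5) = 131.4 K.
Isobaric step: V₃/V₂ = T₃/T₂ = 297/131.4.
V₃/V₁ = (V₂/V₁)(V₃/V₂) = 7.68 × (297/131.4) = 17.36.

V₃/V₁ ≈ 17.4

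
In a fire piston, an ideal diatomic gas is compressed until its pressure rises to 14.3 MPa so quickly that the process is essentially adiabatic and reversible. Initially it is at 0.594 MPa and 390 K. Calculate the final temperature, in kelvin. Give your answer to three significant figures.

Adiabatic: T₂/T₁ = (P₂/P₁)^((γ−1)/γ).
For a diatomic ideal gas γ = 7/5, so (γ−1)/γ = 2/7.
T₂ = 390 × (14.3/0.594)^(2/7) = 967.8 K.

T₂ ≈ 968 K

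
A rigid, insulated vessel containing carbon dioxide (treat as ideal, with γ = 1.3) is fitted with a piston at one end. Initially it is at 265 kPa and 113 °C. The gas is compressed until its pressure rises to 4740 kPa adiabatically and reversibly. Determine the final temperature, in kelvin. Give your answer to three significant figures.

Adiabatic: T₂/T₁ = (P₂/P₁)^((γ−1)/γ).
T₁ = 113 °C = 386.1 K.
T₂ = 386.1 × (4740/265)^(0.231) = 751.3 K.

T₂ ≈ 751 K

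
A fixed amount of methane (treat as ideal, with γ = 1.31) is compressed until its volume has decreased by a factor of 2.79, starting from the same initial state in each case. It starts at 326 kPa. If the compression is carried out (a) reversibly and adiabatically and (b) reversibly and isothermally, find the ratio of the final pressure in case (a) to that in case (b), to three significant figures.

Isothermal: P_b = P₁(V₁/V₂) = 326×2.79.
Adiabatic: P_a = P₁(V₁/V₂)^γ = 326×2.79^(1.31).
P_a/P_b = (V₁/V₂)^(γ−1) = 2.79^(0.31) = 1.374.

P_adiabatic / P_isothermal ≈ 1.37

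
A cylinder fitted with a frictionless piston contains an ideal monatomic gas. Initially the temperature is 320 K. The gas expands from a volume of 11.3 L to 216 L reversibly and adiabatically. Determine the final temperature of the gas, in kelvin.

For a reversible adiabat TV^(γ−1) is constant, so T₂ = T₁ (V₁/V₂)^(γ−1).
For a monatomic ideal gas γ = 5/3, so γ−1 = 2/3.
T₂ = 320 × (11.3/216)^(2/3) = 44.76 K.

T₂ ≈ 44.8 K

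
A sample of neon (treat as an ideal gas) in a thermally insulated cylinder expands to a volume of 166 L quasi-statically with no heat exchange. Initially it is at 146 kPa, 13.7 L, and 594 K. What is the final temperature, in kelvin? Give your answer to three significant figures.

T₂ ≈ 113 K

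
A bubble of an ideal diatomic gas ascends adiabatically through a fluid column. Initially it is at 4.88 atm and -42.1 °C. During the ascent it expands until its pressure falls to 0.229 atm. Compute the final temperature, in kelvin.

Adiabatic: T₂/T₁ = (P₂/P₁)^((γ−1)/γ).
For a diatomic ideal gas γ = 7/5, so (γ−1)/γ = 2/7.
T₁ = -42.1 °C = 231 K.
T₂ = 231 × (0.229/4.88)^(2/7) = 96.41 K.

T₂ ≈ 96.4 K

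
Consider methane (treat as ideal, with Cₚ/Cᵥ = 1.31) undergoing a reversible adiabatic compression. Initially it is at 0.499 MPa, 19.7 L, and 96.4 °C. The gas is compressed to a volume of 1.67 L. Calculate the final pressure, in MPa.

P₂ ≈ 12.7 MPa

Adiabatic: P₁V₁^γ = P₂V₂^γ ⇒ P₂ = P₁ (V₁/V₂)^γ.
P₂ = 0.499 × (19.7/1.67)^(1.31) = 12.65 MPa.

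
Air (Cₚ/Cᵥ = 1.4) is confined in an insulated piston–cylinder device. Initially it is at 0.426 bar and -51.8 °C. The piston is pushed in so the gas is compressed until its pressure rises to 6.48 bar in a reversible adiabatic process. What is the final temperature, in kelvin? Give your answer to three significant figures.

Along an adiabat T P^((1−γ)/γ) is constant, so T₂ = T₁ (P₂/P₁)^((γ−1)/γ).
T₁ = -51.8 °C = 221.3 K.
T₂ = 221.3 × (6.48/0.426)^(0.286) = 481.8 K.

T₂ ≈ 482 K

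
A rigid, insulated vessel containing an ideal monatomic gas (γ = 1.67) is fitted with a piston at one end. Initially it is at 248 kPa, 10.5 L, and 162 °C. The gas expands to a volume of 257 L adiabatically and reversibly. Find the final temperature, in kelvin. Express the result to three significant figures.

T₂ ≈ 51.1 K

For a reversible adiabat TV^(γ−1) is constant, so T₂ = T₁ (V₁/V₂)^(γ−1).
T₁ = 162 °C = 435.1 K.
T₂ = 435.1 × (10.5/257)^(0.67) = 51.07 K.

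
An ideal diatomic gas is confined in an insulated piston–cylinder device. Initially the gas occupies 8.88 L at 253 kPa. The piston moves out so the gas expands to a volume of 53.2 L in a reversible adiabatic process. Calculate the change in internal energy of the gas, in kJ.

ΔU ≈ -2.87 kJ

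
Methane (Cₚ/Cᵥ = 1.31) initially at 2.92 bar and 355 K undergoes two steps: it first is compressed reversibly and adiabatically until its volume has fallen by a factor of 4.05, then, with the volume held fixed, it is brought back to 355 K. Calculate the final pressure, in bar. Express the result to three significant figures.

Adiabatic step (PV^γ = const): P₂ = 2.92×4.05^(1.31) = 18.25 bar; T₂ = 355×4.05^(0.31) = 547.7 K.
Isochoric: P₃ = P₂(T₃/T₂) = 18.25 × (355/547.7) = 11.83 bar.

P₃ ≈ 11.8 bar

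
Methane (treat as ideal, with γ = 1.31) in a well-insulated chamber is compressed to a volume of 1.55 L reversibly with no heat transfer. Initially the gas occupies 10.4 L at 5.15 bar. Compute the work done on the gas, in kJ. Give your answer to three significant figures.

P₂ = P₁(V₁/V₂)^γ = 5.15×(10.4/1.55)^(1.31) = 62.34 bar.
For a reversible adiabat, W_by_gas = (P₁V₁ − P₂V₂)/(γ−1).
W_by = (515000×0.0104 − 6.234×10^6×0.00155) / (0.31) = -13890 J.
W_on_gas = −W_by = 13890 J.

W ≈ 13.9 kJ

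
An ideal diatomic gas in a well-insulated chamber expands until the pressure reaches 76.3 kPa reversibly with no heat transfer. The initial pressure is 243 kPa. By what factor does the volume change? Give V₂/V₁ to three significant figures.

V₂/V₁ ≈ 2.29

From PV^γ = const, V₂/V₁ = (P₁/P₂)^(1/γ).
For a diatomic ideal gas γ = 7/5.
V₂/V₁ = (243/76.3)^(5/7) = 2.287.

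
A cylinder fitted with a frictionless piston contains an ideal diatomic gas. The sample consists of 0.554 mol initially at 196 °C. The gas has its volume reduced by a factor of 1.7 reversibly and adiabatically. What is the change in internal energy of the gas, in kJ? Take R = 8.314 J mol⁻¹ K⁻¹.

For a reversible adiabat TV^(γ−1) is constant, so T₂ = T₁ (V₁/V₂)^(γ−1).
γ = 7/5 for a diatomic ideal gas, so γ−1 = 2/5.
T₁ = 196 °C = 469.1 K.
T₂ = 469.1 × 1.7^(2/5) = 580.1 K.
Q = 0, so ΔU = W_on_gas = nCᵥΔT with Cᵥ = R/(γ−1) = 20.79 J/(mol·K).
ΔU = 0.554 × 20.79 × (580.1 − 469.1) = 1277 J.

ΔU ≈ 1.28 kJ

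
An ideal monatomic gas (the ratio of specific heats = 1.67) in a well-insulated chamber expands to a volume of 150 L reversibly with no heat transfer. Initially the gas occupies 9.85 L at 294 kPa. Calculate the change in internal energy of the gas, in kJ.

ΔU ≈ -3.63 kJ

P₂ = P₁(V₁/V₂)^γ = 294×(9.85/150)^(1.67) = 3.114 kPa.
For a reversible adiabat, W_by_gas = (P₁V₁ − P₂V₂)/(γ−1).
W_by = (294000×0.00985 − 3114×0.15) / (0.67) = 3625 J.
Q = 0 ⇒ ΔU = −W_by = -3625 J.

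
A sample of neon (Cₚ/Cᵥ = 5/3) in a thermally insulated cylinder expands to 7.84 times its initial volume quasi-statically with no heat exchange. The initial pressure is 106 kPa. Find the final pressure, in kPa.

P₂ ≈ 3.43 kPa

Adiabatic: P₁V₁^γ = P₂V₂^γ ⇒ P₂ = P₁ (V₁/V₂)^γ.
P₂ = 106 × (1/7.84)^(5/3) = 3.426 kPa.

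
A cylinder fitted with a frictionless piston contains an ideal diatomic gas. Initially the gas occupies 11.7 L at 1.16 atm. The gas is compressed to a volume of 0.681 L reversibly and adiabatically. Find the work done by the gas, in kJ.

W ≈ -7.29 kJ

γ = 7/5 for a diatomic ideal gas.
P₂ = P₁(V₁/V₂)^γ = 1.16×(11.7/0.681)^(7/5) = 62.16 atm.
For a reversible adiabat, W_by_gas = (P₁V₁ − P₂V₂)/(γ−1).
W_by = (117500×0.0117 − 6.298×10^6×0.000681) / (2/5) = -7285 J.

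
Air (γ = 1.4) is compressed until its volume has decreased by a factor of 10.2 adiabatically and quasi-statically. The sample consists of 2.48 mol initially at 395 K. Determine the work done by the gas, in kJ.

W ≈ -31.2 kJ

Adiabatic: T₁V₁^(γ−1) = T₂V₂^(γ−1) ⇒ T₂ = T₁ (V₁/V₂)^(γ−1).
T₂ = 395 × 10.2^(0.4) = 1000 K.
Q = 0, so ΔU = W_on_gas = nCᵥΔT with Cᵥ = R/(γ−1) = 20.79 J/(mol·K).
ΔU = 2.48 × 20.79 × (1000 − 395) = 31190 J.
Work done by the gas = −ΔU = -31190 J.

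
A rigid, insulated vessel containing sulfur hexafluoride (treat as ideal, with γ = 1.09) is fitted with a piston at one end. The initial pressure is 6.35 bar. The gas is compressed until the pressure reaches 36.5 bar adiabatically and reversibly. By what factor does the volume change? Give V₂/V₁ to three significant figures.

V₂/V₁ ≈ 0.201

From PV^γ = const, V₂/V₁ = (P₁/P₂)^(1/γ).
V₂/V₁ = (6.35/36.5)^(0.917) = 0.201.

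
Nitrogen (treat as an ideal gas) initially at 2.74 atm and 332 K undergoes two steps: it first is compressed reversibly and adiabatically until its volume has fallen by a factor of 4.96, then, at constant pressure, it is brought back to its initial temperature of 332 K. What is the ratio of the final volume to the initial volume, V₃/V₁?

V₃/V₁ ≈ 0.106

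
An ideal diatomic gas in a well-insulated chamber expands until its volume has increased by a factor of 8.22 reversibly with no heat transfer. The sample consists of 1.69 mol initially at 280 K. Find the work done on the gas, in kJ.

W ≈ -5.60 kJ

Adiabatic: T₁V₁^(γ−1) = T₂V₂^(γ−1) ⇒ T₂ = T₁ (V₁/V₂)^(γ−1).
γ = 7/5 for a diatomic ideal gas, so γ−1 = 2/5.
T₂ = 280 × (1/8.22)^(2/5) = 120.6 K.
Q = 0, so ΔU = W_on_gas = nCᵥΔT with Cᵥ = R/(γ−1) = 20.79 J/(mol·K).
ΔU = 1.69 × 20.79 × (120.6 − 280) = -5601 J.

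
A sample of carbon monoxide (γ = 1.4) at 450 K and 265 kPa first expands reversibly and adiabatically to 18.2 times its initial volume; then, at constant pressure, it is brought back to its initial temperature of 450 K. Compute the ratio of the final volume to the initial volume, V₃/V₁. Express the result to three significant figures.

Adiabatic step: V₂/V₁ = 18.2; T₂ = T₁·(1/18.2)^(0.4) = 141 K.
Isobaric step: V₃/V₂ = T₃/T₂ = 450/141.
V₃/V₁ = (V₂/V₁)(V₃/V₂) = 18.2 × (450/141) = 58.09.

V₃/V₁ ≈ 58.1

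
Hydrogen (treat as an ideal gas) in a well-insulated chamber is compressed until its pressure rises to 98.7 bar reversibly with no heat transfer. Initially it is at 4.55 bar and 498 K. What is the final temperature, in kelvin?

Along an adiabat T P^((1−γ)/γ) is constant, so T₂ = T₁ (P₂/P₁)^((γ−1)/γ).
For a diatomic ideal gas γ = 7/5, so (γ−1)/γ = 2/7.
T₂ = 498 × (98.7/4.55)^(2/7) = 1200 K.

T₂ ≈ 1200 K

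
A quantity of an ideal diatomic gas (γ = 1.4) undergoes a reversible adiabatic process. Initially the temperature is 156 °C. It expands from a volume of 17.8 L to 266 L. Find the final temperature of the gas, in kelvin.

T₂ ≈ 145 K

Adiabatic: T₁V₁^(γ−1) = T₂V₂^(γ−1) ⇒ T₂ = T₁ (V₁/V₂)^(γ−1).
T₁ = 156 °C = 429.1 K.
T₂ = 429.1 × (17.8/266)^(0.4) = 145.5 K.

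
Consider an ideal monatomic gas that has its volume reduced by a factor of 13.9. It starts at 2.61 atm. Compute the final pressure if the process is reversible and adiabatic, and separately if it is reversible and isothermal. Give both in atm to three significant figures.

For a monatomic ideal gas γ = 5/3.
Isothermal: P₂ = P₁(V₁/V₂) = 2.61×13.9 = 36.28 atm.
Adiabatic: P₂ = P₁(V₁/V₂)^γ = 2.61×13.9^(5/3) = 209.7 atm.

adiabatic: 210 atm; isothermal: 36.3 atm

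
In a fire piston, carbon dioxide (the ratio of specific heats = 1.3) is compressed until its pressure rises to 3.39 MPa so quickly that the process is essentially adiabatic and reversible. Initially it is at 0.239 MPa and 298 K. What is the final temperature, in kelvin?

T₂ ≈ 550 K

Along an adiabat T P^((1−γ)/γ) is constant, so T₂ = T₁ (P₂/P₁)^((γ−1)/γ).
T₂ = 298 × (3.39/0.239)^(0.231) = 549.6 K.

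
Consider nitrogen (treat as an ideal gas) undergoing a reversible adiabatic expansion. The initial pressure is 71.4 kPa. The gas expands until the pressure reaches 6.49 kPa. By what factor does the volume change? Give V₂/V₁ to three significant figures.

From PV^γ = const, V₂/V₁ = (P₁/P₂)^(1/γ).
For a diatomic ideal gas γ = 7/5.
V₂/V₁ = (71.4/6.49)^(5/7) = 5.545.

V₂/V₁ ≈ 5.54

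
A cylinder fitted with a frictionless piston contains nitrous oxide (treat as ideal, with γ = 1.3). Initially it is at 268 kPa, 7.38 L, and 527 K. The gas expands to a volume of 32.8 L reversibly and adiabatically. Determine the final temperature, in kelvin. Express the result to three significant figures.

T₂ ≈ 337 K

For a reversible adiabat TV^(γ−1) is constant, so T₂ = T₁ (V₁/V₂)^(γ−1).
T₂ = 527 × (7.38/32.8)^(0.3) = 336.9 K.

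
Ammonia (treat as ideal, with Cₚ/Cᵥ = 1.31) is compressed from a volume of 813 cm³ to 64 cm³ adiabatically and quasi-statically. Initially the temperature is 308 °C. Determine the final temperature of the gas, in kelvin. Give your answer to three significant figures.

For a reversible adiabat TV^(γ−1) is constant, so T₂ = T₁ (V₁/V₂)^(γ−1).
T₁ = 308 °C = 581.1 K.
T₂ = 581.1 × (813/64)^(0.31) = 1278 K.

T₂ ≈ 1280 K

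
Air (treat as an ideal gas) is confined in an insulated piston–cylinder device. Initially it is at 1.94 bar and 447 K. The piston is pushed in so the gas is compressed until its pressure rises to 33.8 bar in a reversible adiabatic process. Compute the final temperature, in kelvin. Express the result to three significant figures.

Adiabatic: T₂/T₁ = (P₂/P₁)^((γ−1)/γ).
For a diatomic ideal gas γ = 7/5, so (γ−1)/γ = 2/7.
T₂ = 447 × (33.8/1.94)^(2/7) = 1011 K.

T₂ ≈ 1010 K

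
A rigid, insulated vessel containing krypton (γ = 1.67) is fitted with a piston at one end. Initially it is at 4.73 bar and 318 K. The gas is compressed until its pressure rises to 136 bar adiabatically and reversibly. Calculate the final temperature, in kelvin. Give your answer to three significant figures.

T₂ ≈ 1220 K

Adiabatic: T₂/T₁ = (P₂/P₁)^((γ−1)/γ).
T₂ = 318 × (136/4.73)^(0.401) = 1224 K.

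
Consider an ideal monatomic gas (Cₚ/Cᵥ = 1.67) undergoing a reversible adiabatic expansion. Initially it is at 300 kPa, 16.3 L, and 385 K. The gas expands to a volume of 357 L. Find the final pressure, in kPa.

Since PV^γ is constant along a reversible adiabat, P₂ = P₁ (V₁/V₂)^γ.
P₂ = 300 × (16.3/357)^(1.67) = 1.732 kPa.

P₂ ≈ 1.73 kPa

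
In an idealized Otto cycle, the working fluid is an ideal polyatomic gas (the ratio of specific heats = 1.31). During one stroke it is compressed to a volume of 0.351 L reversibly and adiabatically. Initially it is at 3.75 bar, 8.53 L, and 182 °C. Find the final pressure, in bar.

P₂ ≈ 245 bar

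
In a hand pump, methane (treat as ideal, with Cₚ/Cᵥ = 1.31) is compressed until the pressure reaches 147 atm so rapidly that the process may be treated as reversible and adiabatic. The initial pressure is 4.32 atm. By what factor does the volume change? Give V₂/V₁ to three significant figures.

From PV^γ = const, V₂/V₁ = (P₁/P₂)^(1/γ).
V₂/V₁ = (4.32/147)^(0.763) = 0.06771.

V₂/V₁ ≈ 0.0677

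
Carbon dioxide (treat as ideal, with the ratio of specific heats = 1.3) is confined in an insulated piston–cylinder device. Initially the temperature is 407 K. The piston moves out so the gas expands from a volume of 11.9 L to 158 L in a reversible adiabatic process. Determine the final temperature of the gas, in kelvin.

T₂ ≈ 187 K

Adiabatic: T₁V₁^(γ−1) = T₂V₂^(γ−1) ⇒ T₂ = T₁ (V₁/V₂)^(γ−1).
T₂ = 407 × (11.9/158)^(0.3) = 187.4 K.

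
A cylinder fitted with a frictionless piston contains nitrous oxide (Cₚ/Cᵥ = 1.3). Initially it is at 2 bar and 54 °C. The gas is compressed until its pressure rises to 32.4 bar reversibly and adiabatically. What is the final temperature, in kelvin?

T₂ ≈ 622 K

Along an adiabat T P^((1−γ)/γ) is constant, so T₂ = T₁ (P₂/P₁)^((γ−1)/γ).
T₁ = 54 °C = 327.1 K.
T₂ = 327.1 × (32.4/2)^(0.231) = 622.1 K.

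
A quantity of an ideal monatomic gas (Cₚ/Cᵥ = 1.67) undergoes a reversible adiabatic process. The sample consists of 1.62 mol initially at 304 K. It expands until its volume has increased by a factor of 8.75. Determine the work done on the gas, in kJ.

W ≈ -4.68 kJ

Adiabatic: T₁V₁^(γ−1) = T₂V₂^(γ−1) ⇒ T₂ = T₁ (V₁/V₂)^(γ−1).
T₂ = 304 × (1/8.75)^(0.67) = 71.08 K.
Q = 0, so ΔU = W_on_gas = nCᵥΔT with Cᵥ = R/(γ−1) = 12.41 J/(mol·K).
ΔU = 1.62 × 12.41 × (71.08 − 304) = -4682 J.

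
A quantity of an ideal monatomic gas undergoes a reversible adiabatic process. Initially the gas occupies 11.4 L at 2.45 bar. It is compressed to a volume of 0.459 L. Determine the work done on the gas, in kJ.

W ≈ 31.5 kJ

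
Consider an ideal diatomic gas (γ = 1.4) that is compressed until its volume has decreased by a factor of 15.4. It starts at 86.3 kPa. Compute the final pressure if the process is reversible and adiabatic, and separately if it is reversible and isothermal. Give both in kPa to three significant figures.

Isothermal: P₂ = P₁(V₁/V₂) = 86.3×15.4 = 1329 kPa.
Adiabatic: P₂ = P₁(V₁/V₂)^γ = 86.3×15.4^(1.4) = 3968 kPa.

adiabatic: 3970 kPa; isothermal: 1330 kPa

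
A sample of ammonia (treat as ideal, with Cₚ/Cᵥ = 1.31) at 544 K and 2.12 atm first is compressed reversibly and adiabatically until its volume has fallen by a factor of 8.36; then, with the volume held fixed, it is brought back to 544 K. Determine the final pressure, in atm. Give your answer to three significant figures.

Adiabatic step (PV^γ = const): P₂ = 2.12×8.36^(1.31) = 34.23 atm; T₂ = 544×8.36^(0.31) = 1051 K.
Isochoric: P₃ = P₂(T₃/T₂) = 34.23 × (544/1051) = 17.72 atm.

P₃ ≈ 17.7 atm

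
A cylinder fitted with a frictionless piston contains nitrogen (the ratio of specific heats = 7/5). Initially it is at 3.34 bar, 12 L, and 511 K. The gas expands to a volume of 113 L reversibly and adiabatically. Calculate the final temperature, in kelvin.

T₂ ≈ 208 K

For a reversible adiabat TV^(γ−1) is constant, so T₂ = T₁ (V₁/V₂)^(γ−1).
T₂ = 511 × (12/113)^(2/5) = 208.4 K.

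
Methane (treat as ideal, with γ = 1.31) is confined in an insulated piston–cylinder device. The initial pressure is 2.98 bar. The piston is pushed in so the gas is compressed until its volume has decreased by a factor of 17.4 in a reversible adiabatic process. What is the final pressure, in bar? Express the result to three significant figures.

P₂ ≈ 126 bar

Adiabatic: P₁V₁^γ = P₂V₂^γ ⇒ P₂ = P₁ (V₁/V₂)^γ.
P₂ = 2.98 × 17.4^(1.31) = 125.7 bar.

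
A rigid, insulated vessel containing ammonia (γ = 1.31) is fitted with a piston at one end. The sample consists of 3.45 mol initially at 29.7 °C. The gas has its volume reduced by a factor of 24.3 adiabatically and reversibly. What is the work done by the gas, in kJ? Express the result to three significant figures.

W ≈ -47.3 kJ

Adiabatic: T₁V₁^(γ−1) = T₂V₂^(γ−1) ⇒ T₂ = T₁ (V₁/V₂)^(γ−1).
T₁ = 29.7 °C = 302.8 K.
T₂ = 302.8 × 24.3^(0.31) = 814.3 K.
Q = 0, so ΔU = W_on_gas = nCᵥΔT with Cᵥ = R/(γ−1) = 26.82 J/(mol·K).
ΔU = 3.45 × 26.82 × (814.3 − 302.8) = 47320 J.
Work done by the gas = −ΔU = -47320 J.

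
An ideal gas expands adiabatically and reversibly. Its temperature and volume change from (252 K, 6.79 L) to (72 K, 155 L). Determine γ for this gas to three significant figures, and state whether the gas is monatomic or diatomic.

γ ≈ 1.40; diatomic

TV^(γ−1) = const ⇒ γ − 1 = ln(T₂/T₁) / ln(V₁/V₂).
γ = 1 + ln(72/252) / ln(6.79/155) = 1.401.
γ ≈ 1.40 is close to 7/5, so the gas is diatomic.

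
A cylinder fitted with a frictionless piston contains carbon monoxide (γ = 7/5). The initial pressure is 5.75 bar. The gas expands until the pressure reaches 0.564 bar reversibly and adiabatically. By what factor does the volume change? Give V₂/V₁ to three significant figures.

From PV^γ = const, V₂/V₁ = (P₁/P₂)^(1/γ).
V₂/V₁ = (5.75/0.564)^(5/7) = 5.251.

V₂/V₁ ≈ 5.25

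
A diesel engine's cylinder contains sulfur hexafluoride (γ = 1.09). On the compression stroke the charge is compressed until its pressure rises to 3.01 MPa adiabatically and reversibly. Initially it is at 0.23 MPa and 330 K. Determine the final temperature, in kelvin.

T₂ ≈ 408 K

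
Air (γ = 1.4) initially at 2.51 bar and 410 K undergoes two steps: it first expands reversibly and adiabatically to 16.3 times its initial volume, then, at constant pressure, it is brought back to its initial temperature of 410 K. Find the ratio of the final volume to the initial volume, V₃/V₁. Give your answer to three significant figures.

V₃/V₁ ≈ 49.8

Adiabatic step: V₂/V₁ = 16.3; T₂ = T₁·(1/16.3)^(0.4) = 134.2 K.
Isobaric step: V₃/V₂ = T₃/T₂ = 410/134.2.
V₃/V₁ = (V₂/V₁)(V₃/V₂) = 16.3 × (410/134.2) = 49.78.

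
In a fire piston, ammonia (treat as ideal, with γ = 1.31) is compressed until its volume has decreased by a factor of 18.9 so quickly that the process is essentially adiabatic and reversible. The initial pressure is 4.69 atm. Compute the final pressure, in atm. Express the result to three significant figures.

Since PV^γ is constant along a reversible adiabat, P₂ = P₁ (V₁/V₂)^γ.
P₂ = 4.69 × 18.9^(1.31) = 220.5 atm.

P₂ ≈ 220 atm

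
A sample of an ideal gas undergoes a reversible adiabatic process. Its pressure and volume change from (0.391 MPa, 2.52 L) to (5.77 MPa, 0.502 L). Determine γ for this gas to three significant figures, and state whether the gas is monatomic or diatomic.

γ ≈ 1.67; monatomic

PV^γ = const ⇒ γ = ln(P₂/P₁) / ln(V₁/V₂).
γ = ln(5.77/0.391) / ln(2.52/0.502) = 1.668.
γ ≈ 1.67 is close to 5/3, so the gas is monatomic.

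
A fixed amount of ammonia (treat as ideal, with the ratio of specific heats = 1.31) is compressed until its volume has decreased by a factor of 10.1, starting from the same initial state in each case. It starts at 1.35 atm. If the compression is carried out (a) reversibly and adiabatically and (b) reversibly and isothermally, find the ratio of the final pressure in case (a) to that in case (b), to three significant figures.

P_adiabatic / P_isothermal ≈ 2.05

Isothermal: P_b = P₁(V₁/V₂) = 1.35×10.1.
Adiabatic: P_a = P₁(V₁/V₂)^γ = 1.35×10.1^(1.31).
P_a/P_b = (V₁/V₂)^(γ−1) = 10.1^(0.31) = 2.048.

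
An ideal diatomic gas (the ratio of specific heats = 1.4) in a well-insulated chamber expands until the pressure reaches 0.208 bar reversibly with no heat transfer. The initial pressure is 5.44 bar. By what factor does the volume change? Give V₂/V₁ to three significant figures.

V₂/V₁ ≈ 10.3

From PV^γ = const, V₂/V₁ = (P₁/P₂)^(1/γ).
V₂/V₁ = (5.44/0.208)^(0.714) = 10.29.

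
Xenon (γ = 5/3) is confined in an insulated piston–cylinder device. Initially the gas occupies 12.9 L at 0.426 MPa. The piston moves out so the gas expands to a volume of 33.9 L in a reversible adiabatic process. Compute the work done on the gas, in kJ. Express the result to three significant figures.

P₂ = P₁(V₁/V₂)^γ = 0.426×(12.9/33.9)^(5/3) = 0.08513 MPa.
For a reversible adiabat, W_by_gas = (P₁V₁ − P₂V₂)/(γ−1).
W_by = (426000×0.0129 − 85130×0.0339) / (2/3) = 3914 J.
W_on_gas = −W_by = -3914 J.

W ≈ -3.91 kJ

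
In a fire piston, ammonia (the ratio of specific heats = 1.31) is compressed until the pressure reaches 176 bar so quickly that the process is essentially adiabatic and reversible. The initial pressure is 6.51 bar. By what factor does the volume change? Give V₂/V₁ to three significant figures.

V₂/V₁ ≈ 0.0807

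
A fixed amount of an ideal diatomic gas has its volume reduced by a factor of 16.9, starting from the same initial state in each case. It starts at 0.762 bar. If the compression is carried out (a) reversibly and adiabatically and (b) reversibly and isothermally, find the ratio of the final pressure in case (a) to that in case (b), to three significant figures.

P_adiabatic / P_isothermal ≈ 3.10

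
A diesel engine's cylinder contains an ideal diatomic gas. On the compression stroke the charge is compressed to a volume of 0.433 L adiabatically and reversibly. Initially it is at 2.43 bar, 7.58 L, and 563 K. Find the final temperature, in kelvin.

T₂ ≈ 1770 K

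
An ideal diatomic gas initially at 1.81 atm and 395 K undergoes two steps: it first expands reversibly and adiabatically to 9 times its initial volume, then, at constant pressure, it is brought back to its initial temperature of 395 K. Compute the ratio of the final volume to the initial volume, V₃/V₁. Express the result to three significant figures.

V₃/V₁ ≈ 21.7

For a diatomic ideal gas γ = 7/5.
Adiabatic step: V₂/V₁ = 9; T₂ = T₁·(1/9)^(2/5) = 164 K.
Isobaric step: V₃/V₂ = T₃/T₂ = 395/164.
V₃/V₁ = (V₂/V₁)(V₃/V₂) = 9 × (395/164) = 21.67.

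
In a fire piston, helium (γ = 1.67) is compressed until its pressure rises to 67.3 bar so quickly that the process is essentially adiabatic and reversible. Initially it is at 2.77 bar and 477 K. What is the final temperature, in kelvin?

T₂ ≈ 1720 K

Adiabatic: T₂/T₁ = (P₂/P₁)^((γ−1)/γ).
T₂ = 477 × (67.3/2.77)^(0.401) = 1716 K.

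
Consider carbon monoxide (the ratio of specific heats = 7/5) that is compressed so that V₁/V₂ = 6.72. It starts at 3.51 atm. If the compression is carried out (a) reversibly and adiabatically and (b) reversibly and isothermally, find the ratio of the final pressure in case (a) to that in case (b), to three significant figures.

P_adiabatic / P_isothermal ≈ 2.14

Isothermal: P_b = P₁(V₁/V₂) = 3.51×6.72.
Adiabatic: P_a = P₁(V₁/V₂)^γ = 3.51×6.72^(7/5).
P_a/P_b = (V₁/V₂)^(γ−1) = 6.72^(2/5) = 2.143.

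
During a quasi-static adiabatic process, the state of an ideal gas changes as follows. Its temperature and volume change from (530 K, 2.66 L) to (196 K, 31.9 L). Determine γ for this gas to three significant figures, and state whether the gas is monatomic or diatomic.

TV^(γ−1) = const ⇒ γ − 1 = ln(T₂/T₁) / ln(V₁/V₂).
γ = 1 + ln(196/530) / ln(2.66/31.9) = 1.4.
γ ≈ 1.40 is close to 7/5, so the gas is diatomic.

γ ≈ 1.40; diatomic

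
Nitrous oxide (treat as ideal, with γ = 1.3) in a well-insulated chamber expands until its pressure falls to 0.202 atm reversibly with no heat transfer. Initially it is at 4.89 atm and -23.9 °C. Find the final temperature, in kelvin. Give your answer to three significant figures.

Along an adiabat T P^((1−γ)/γ) is constant, so T₂ = T₁ (P₂/P₁)^((γ−1)/γ).
T₁ = -23.9 °C = 249.2 K.
T₂ = 249.2 × (0.202/4.89)^(0.231) = 119.5 K.

T₂ ≈ 119 K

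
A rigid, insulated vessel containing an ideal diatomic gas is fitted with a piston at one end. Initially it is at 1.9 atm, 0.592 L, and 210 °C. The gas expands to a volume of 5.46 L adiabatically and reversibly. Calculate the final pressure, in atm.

P₂ ≈ 0.0847 atm

Adiabatic: P₁V₁^γ = P₂V₂^γ ⇒ P₂ = P₁ (V₁/V₂)^γ.
γ = 7/5 for a diatomic ideal gas.
P₂ = 1.9 × (0.592/5.46)^(7/5) = 0.08471 atm.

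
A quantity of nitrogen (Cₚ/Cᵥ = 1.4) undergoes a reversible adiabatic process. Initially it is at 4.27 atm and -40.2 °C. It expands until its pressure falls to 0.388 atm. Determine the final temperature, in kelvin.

T₂ ≈ 117 K

Along an adiabat T P^((1−γ)/γ) is constant, so T₂ = T₁ (P₂/P₁)^((γ−1)/γ).
T₁ = -40.2 °C = 232.9 K.
T₂ = 232.9 × (0.388/4.27)^(0.286) = 117.4 K.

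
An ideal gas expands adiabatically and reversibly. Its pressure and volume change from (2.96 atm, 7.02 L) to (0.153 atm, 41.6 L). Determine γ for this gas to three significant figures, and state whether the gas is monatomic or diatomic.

γ ≈ 1.66; monatomic

PV^γ = const ⇒ γ = ln(P₂/P₁) / ln(V₁/V₂).
γ = ln(0.153/2.96) / ln(7.02/41.6) = 1.665.
γ ≈ 1.66 is close to 5/3, so the gas is monatomic.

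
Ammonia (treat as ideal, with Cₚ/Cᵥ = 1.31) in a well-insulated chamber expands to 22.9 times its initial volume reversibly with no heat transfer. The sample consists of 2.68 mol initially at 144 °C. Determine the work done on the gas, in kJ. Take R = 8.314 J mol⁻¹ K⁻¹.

W ≈ -18.6 kJ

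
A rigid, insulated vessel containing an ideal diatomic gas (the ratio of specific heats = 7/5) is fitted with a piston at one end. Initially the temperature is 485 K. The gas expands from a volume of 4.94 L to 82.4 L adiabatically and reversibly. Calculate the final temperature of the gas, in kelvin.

For a reversible adiabat TV^(γ−1) is constant, so T₂ = T₁ (V₁/V₂)^(γ−1).
T₂ = 485 × (4.94/82.4)^(2/5) = 157.3 K.

T₂ ≈ 157 K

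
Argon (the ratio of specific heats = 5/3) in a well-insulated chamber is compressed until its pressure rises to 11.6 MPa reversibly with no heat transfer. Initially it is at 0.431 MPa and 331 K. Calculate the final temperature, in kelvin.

Adiabatic: T₂/T₁ = (P₂/P₁)^((γ−1)/γ).
T₂ = 331 × (11.6/0.431)^(2/5) = 1235 K.

T₂ ≈ 1240 K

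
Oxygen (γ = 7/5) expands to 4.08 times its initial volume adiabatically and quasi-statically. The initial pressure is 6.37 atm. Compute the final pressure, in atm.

Adiabatic: P₁V₁^γ = P₂V₂^γ ⇒ P₂ = P₁ (V₁/V₂)^γ.
P₂ = 6.37 × (1/4.08)^(7/5) = 0.8896 atm.

P₂ ≈ 0.890 atm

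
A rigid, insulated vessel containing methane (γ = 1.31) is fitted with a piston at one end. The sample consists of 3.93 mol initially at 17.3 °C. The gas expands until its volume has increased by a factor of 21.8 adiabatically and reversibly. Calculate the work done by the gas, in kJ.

W ≈ 18.8 kJ

Adiabatic: T₁V₁^(γ−1) = T₂V₂^(γ−1) ⇒ T₂ = T₁ (V₁/V₂)^(γ−1).
T₁ = 17.3 °C = 290.4 K.
T₂ = 290.4 × (1/21.8)^(0.31) = 111.7 K.
Q = 0, so ΔU = W_on_gas = nCᵥΔT with Cᵥ = R/(γ−1) = 26.82 J/(mol·K).
ΔU = 3.93 × 26.82 × (111.7 − 290.4) = -18840 J.
Work done by the gas = −ΔU = 18840 J.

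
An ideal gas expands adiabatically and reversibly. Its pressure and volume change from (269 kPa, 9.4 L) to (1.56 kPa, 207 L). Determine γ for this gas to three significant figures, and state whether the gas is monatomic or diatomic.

γ ≈ 1.67; monatomic

PV^γ = const ⇒ γ = ln(P₂/P₁) / ln(V₁/V₂).
γ = ln(1.56/269) / ln(9.4/207) = 1.666.
γ ≈ 1.67 is close to 5/3, so the gas is monatomic.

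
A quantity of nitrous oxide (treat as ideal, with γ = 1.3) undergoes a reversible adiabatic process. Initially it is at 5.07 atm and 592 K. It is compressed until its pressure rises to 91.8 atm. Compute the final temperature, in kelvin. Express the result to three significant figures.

T₂ ≈ 1160 K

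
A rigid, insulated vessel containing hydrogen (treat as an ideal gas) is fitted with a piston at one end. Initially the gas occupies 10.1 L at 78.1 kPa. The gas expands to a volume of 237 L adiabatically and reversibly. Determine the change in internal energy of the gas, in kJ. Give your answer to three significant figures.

ΔU ≈ -1.41 kJ

γ = 7/5 for a diatomic ideal gas.
P₂ = P₁(V₁/V₂)^γ = 78.1×(10.1/237)^(7/5) = 0.942 kPa.
For a reversible adiabat, W_by_gas = (P₁V₁ − P₂V₂)/(γ−1).
W_by = (78100×0.0101 − 942×0.237) / (2/5) = 1414 J.
Q = 0 ⇒ ΔU = −W_by = -1414 J.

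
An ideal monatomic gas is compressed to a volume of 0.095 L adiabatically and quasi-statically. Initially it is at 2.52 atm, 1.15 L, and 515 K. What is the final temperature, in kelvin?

T₂ ≈ 2720 K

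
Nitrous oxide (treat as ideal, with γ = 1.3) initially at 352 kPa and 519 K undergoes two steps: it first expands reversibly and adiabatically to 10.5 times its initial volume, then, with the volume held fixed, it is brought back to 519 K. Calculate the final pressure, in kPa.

Adiabatic step (PV^γ = const): P₂ = 352×(1/10.5)^(1.3) = 16.56 kPa; T₂ = 519×(1/10.5)^(0.3) = 256.3 K.
Isochoric: P₃ = P₂(T₃/T₂) = 16.56 × (519/256.3) = 33.52 kPa.

P₃ ≈ 33.5 kPa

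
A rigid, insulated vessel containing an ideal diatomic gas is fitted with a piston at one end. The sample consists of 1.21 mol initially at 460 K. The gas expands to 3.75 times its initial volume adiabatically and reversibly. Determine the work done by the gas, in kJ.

W ≈ 4.75 kJ

Adiabatic: T₁V₁^(γ−1) = T₂V₂^(γ−1) ⇒ T₂ = T₁ (V₁/V₂)^(γ−1).
γ = 7/5 for a diatomic ideal gas, so γ−1 = 2/5.
T₂ = 460 × (1/3.75)^(2/5) = 271.1 K.
Q = 0, so ΔU = W_on_gas = nCᵥΔT with Cᵥ = R/(γ−1) = 20.79 J/(mol·K).
ΔU = 1.21 × 20.79 × (271.1 − 460) = -4751 J.
Work done by the gas = −ΔU = 4751 J.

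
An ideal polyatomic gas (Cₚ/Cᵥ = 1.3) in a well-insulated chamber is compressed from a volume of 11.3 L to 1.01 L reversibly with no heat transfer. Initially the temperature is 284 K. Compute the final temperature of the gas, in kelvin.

For a reversible adiabat TV^(γ−1) is constant, so T₂ = T₁ (V₁/V₂)^(γ−1).
T₂ = 284 × (11.3/1.01)^(0.3) = 586.1 K.

T₂ ≈ 586 K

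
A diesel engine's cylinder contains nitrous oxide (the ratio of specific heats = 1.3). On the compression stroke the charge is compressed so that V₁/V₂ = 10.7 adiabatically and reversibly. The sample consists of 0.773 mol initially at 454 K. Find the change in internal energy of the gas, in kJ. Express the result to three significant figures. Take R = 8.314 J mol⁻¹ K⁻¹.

ΔU ≈ 10.1 kJ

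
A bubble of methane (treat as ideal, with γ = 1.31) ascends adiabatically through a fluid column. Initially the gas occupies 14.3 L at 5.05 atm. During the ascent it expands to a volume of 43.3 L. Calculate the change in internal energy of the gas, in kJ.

P₂ = P₁(V₁/V₂)^γ = 5.05×(14.3/43.3)^(1.31) = 1.183 atm.
For a reversible adiabat, W_by_gas = (P₁V₁ − P₂V₂)/(γ−1).
W_by = (511700×0.0143 − 119900×0.0433) / (0.31) = 6861 J.
Q = 0 ⇒ ΔU = −W_by = -6861 J.

ΔU ≈ -6.86 kJ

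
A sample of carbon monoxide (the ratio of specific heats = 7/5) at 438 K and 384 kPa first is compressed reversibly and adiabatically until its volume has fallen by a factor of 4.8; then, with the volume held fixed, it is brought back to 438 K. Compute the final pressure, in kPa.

P₃ ≈ 1840 kPa

Adiabatic step (PV^γ = const): P₂ = 384×4.8^(7/5) = 3452 kPa; T₂ = 438×4.8^(2/5) = 820.3 K.
Isochoric: P₃ = P₂(T₃/T₂) = 3452 × (438/820.3) = 1843 kPa.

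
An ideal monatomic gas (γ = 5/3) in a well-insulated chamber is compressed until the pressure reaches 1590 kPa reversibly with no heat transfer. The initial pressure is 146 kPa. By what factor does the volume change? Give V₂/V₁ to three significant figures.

V₂/V₁ ≈ 0.239

From PV^γ = const, V₂/V₁ = (P₁/P₂)^(1/γ).
V₂/V₁ = (146/1590)^(3/5) = 0.2387.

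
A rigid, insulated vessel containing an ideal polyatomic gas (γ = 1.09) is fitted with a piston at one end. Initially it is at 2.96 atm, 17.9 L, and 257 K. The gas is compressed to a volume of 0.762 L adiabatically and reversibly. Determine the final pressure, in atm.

P₂ ≈ 92.4 atm

Adiabatic: P₁V₁^γ = P₂V₂^γ ⇒ P₂ = P₁ (V₁/V₂)^γ.
P₂ = 2.96 × (17.9/0.762)^(1.09) = 92.38 atm.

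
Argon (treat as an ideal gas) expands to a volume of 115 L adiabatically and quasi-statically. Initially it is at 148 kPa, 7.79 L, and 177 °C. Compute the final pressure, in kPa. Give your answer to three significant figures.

Since PV^γ is constant along a reversible adiabat, P₂ = P₁ (V₁/V₂)^γ.
γ = 5/3 for a monatomic ideal gas.
P₂ = 148 × (7.79/115)^(5/3) = 1.666 kPa.

P₂ ≈ 1.67 kPa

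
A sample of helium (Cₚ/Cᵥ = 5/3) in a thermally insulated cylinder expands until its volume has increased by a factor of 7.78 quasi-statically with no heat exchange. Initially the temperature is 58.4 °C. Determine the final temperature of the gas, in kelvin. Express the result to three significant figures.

T₂ ≈ 84.4 K

Adiabatic: T₁V₁^(γ−1) = T₂V₂^(γ−1) ⇒ T₂ = T₁ (V₁/V₂)^(γ−1).
T₁ = 58.4 °C = 331.5 K.
T₂ = 331.5 × (1/7.78)^(2/3) = 84.44 K.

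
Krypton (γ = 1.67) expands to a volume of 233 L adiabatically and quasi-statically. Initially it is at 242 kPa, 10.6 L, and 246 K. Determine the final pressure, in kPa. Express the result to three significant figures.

Since PV^γ is constant along a reversible adiabat, P₂ = P₁ (V₁/V₂)^γ.
P₂ = 242 × (10.6/233)^(1.67) = 1.389 kPa.

P₂ ≈ 1.39 kPa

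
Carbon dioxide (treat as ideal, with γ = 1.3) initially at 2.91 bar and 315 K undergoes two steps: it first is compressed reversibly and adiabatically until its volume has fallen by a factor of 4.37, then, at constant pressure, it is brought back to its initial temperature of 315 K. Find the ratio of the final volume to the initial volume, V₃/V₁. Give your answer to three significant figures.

Adiabatic step: V₂/V₁ = 0.2288; T₂ = T₁·4.37^(0.3) = 490.3 K.
Isobaric step: V₃/V₂ = T₃/T₂ = 315/490.3.
V₃/V₁ = (V₂/V₁)(V₃/V₂) = 0.2288 × (315/490.3) = 0.147.

V₃/V₁ ≈ 0.147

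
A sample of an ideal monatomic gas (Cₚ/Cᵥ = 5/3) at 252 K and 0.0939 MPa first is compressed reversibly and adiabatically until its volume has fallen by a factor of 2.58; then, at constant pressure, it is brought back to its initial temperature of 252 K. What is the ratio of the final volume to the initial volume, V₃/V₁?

V₃/V₁ ≈ 0.206

Adiabatic step: V₂/V₁ = 0.3876; T₂ = T₁·2.58^(2/3) = 474 K.
Isobaric step: V₃/V₂ = T₃/T₂ = 252/474.
V₃/V₁ = (V₂/V₁)(V₃/V₂) = 0.3876 × (252/474) = 0.206.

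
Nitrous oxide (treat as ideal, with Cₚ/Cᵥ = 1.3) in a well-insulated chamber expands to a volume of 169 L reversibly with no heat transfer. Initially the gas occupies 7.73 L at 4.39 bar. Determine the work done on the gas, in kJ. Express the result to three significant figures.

P₂ = P₁(V₁/V₂)^γ = 4.39×(7.73/169)^(1.3) = 0.07959 bar.
For a reversible adiabat, W_by_gas = (P₁V₁ − P₂V₂)/(γ−1).
W_by = (439000×0.00773 − 7959×0.169) / (0.3) = 6828 J.
W_on_gas = −W_by = -6828 J.

W ≈ -6.83 kJ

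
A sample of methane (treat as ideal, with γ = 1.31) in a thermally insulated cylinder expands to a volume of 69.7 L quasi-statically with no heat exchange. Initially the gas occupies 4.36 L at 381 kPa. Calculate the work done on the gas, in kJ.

P₂ = P₁(V₁/V₂)^γ = 381×(4.36/69.7)^(1.31) = 10.09 kPa.
For a reversible adiabat, W_by_gas = (P₁V₁ − P₂V₂)/(γ−1).
W_by = (381000×0.00436 − 10090×0.0697) / (0.31) = 3089 J.
W_on_gas = −W_by = -3089 J.

W ≈ -3.09 kJ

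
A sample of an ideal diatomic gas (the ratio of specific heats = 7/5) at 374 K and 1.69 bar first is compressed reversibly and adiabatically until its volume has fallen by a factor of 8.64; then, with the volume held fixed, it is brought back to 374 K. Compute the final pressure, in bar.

Adiabatic step (PV^γ = const): P₂ = 1.69×8.64^(7/5) = 34.59 bar; T₂ = 374×8.64^(2/5) = 886.1 K.
Isochoric: P₃ = P₂(T₃/T₂) = 34.59 × (374/886.1) = 14.6 bar.

P₃ ≈ 14.6 bar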